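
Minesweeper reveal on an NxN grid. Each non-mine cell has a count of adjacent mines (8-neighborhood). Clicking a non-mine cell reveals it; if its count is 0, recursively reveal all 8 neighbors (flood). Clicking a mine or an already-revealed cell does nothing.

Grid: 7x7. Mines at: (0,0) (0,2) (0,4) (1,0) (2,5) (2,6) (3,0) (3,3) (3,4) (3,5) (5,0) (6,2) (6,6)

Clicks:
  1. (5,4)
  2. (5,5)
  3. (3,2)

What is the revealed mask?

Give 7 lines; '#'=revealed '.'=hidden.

Answer: .......
.......
.......
..#....
...###.
...###.
...###.

Derivation:
Click 1 (5,4) count=0: revealed 9 new [(4,3) (4,4) (4,5) (5,3) (5,4) (5,5) (6,3) (6,4) (6,5)] -> total=9
Click 2 (5,5) count=1: revealed 0 new [(none)] -> total=9
Click 3 (3,2) count=1: revealed 1 new [(3,2)] -> total=10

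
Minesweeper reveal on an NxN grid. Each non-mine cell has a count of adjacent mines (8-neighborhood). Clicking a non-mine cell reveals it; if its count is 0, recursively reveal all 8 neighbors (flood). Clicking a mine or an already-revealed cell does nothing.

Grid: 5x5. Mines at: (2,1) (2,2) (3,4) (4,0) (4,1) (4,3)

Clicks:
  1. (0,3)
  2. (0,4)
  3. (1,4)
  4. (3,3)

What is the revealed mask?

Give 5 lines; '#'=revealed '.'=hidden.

Answer: #####
#####
...##
...#.
.....

Derivation:
Click 1 (0,3) count=0: revealed 12 new [(0,0) (0,1) (0,2) (0,3) (0,4) (1,0) (1,1) (1,2) (1,3) (1,4) (2,3) (2,4)] -> total=12
Click 2 (0,4) count=0: revealed 0 new [(none)] -> total=12
Click 3 (1,4) count=0: revealed 0 new [(none)] -> total=12
Click 4 (3,3) count=3: revealed 1 new [(3,3)] -> total=13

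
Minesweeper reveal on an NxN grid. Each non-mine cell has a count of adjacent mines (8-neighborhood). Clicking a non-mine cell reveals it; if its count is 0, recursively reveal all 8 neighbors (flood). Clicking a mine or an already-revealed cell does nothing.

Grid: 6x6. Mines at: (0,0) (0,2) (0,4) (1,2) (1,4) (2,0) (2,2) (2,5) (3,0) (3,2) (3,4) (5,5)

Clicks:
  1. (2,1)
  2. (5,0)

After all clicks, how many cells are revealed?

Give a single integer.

Click 1 (2,1) count=5: revealed 1 new [(2,1)] -> total=1
Click 2 (5,0) count=0: revealed 10 new [(4,0) (4,1) (4,2) (4,3) (4,4) (5,0) (5,1) (5,2) (5,3) (5,4)] -> total=11

Answer: 11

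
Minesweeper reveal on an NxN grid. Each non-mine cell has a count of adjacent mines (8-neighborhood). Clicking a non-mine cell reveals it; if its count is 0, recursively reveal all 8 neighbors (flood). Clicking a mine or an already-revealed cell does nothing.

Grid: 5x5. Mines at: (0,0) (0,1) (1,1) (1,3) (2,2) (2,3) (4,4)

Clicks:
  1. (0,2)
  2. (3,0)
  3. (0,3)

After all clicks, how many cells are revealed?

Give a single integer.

Answer: 12

Derivation:
Click 1 (0,2) count=3: revealed 1 new [(0,2)] -> total=1
Click 2 (3,0) count=0: revealed 10 new [(2,0) (2,1) (3,0) (3,1) (3,2) (3,3) (4,0) (4,1) (4,2) (4,3)] -> total=11
Click 3 (0,3) count=1: revealed 1 new [(0,3)] -> total=12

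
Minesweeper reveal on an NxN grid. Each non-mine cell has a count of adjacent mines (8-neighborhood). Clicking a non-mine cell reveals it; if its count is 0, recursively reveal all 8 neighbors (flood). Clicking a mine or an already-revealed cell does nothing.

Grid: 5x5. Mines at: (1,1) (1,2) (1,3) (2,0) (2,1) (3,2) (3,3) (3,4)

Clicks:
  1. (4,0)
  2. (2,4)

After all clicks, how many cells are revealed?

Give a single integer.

Click 1 (4,0) count=0: revealed 4 new [(3,0) (3,1) (4,0) (4,1)] -> total=4
Click 2 (2,4) count=3: revealed 1 new [(2,4)] -> total=5

Answer: 5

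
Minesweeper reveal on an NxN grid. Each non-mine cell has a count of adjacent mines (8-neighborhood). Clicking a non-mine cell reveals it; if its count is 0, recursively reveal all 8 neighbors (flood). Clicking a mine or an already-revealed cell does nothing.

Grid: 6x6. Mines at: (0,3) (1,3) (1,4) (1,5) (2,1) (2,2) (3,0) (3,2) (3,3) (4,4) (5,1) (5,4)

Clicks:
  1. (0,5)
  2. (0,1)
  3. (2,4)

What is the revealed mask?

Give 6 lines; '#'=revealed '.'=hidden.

Answer: ###..#
###...
....#.
......
......
......

Derivation:
Click 1 (0,5) count=2: revealed 1 new [(0,5)] -> total=1
Click 2 (0,1) count=0: revealed 6 new [(0,0) (0,1) (0,2) (1,0) (1,1) (1,2)] -> total=7
Click 3 (2,4) count=4: revealed 1 new [(2,4)] -> total=8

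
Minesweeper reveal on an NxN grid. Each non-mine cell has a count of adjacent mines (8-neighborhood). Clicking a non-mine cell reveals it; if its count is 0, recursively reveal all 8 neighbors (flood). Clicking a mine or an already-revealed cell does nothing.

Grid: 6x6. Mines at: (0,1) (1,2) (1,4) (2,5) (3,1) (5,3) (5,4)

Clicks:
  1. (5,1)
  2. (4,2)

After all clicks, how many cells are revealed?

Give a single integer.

Answer: 6

Derivation:
Click 1 (5,1) count=0: revealed 6 new [(4,0) (4,1) (4,2) (5,0) (5,1) (5,2)] -> total=6
Click 2 (4,2) count=2: revealed 0 new [(none)] -> total=6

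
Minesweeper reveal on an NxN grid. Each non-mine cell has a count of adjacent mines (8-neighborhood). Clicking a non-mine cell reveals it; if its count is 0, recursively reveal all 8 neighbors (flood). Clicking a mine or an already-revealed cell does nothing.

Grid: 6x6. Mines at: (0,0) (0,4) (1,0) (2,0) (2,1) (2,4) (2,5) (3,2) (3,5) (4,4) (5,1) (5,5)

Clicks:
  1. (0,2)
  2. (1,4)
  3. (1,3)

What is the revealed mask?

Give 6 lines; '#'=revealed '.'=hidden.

Click 1 (0,2) count=0: revealed 6 new [(0,1) (0,2) (0,3) (1,1) (1,2) (1,3)] -> total=6
Click 2 (1,4) count=3: revealed 1 new [(1,4)] -> total=7
Click 3 (1,3) count=2: revealed 0 new [(none)] -> total=7

Answer: .###..
.####.
......
......
......
......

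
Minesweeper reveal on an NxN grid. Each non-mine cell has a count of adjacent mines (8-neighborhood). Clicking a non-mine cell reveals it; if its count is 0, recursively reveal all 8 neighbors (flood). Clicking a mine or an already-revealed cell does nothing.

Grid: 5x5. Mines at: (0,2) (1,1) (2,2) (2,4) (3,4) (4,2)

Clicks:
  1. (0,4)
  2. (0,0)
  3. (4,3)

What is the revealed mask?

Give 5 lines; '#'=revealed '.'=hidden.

Answer: #..##
...##
.....
.....
...#.

Derivation:
Click 1 (0,4) count=0: revealed 4 new [(0,3) (0,4) (1,3) (1,4)] -> total=4
Click 2 (0,0) count=1: revealed 1 new [(0,0)] -> total=5
Click 3 (4,3) count=2: revealed 1 new [(4,3)] -> total=6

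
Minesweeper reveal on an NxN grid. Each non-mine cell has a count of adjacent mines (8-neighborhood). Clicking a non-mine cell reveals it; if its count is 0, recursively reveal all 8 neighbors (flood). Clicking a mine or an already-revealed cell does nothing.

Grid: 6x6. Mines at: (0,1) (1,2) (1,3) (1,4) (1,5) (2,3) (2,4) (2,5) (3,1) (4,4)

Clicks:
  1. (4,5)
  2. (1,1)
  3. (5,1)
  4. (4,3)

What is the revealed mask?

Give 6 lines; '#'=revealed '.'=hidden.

Click 1 (4,5) count=1: revealed 1 new [(4,5)] -> total=1
Click 2 (1,1) count=2: revealed 1 new [(1,1)] -> total=2
Click 3 (5,1) count=0: revealed 8 new [(4,0) (4,1) (4,2) (4,3) (5,0) (5,1) (5,2) (5,3)] -> total=10
Click 4 (4,3) count=1: revealed 0 new [(none)] -> total=10

Answer: ......
.#....
......
......
####.#
####..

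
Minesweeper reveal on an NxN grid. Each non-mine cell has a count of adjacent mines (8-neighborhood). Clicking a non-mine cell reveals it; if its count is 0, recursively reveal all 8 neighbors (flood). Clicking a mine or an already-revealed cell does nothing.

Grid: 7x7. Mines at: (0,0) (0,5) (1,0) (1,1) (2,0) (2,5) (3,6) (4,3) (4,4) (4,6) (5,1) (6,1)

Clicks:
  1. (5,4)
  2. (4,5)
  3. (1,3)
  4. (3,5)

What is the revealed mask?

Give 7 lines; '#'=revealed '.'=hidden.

Answer: ..###..
..###..
..###..
..####.
.....#.
....#..
.......

Derivation:
Click 1 (5,4) count=2: revealed 1 new [(5,4)] -> total=1
Click 2 (4,5) count=3: revealed 1 new [(4,5)] -> total=2
Click 3 (1,3) count=0: revealed 12 new [(0,2) (0,3) (0,4) (1,2) (1,3) (1,4) (2,2) (2,3) (2,4) (3,2) (3,3) (3,4)] -> total=14
Click 4 (3,5) count=4: revealed 1 new [(3,5)] -> total=15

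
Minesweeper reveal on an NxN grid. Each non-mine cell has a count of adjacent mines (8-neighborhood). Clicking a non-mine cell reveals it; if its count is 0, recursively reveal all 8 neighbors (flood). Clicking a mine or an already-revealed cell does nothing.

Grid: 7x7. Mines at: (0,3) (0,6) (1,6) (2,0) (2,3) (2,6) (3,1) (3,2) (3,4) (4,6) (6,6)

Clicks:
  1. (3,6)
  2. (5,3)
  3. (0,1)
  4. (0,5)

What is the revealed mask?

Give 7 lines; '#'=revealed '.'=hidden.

Click 1 (3,6) count=2: revealed 1 new [(3,6)] -> total=1
Click 2 (5,3) count=0: revealed 18 new [(4,0) (4,1) (4,2) (4,3) (4,4) (4,5) (5,0) (5,1) (5,2) (5,3) (5,4) (5,5) (6,0) (6,1) (6,2) (6,3) (6,4) (6,5)] -> total=19
Click 3 (0,1) count=0: revealed 6 new [(0,0) (0,1) (0,2) (1,0) (1,1) (1,2)] -> total=25
Click 4 (0,5) count=2: revealed 1 new [(0,5)] -> total=26

Answer: ###..#.
###....
.......
......#
######.
######.
######.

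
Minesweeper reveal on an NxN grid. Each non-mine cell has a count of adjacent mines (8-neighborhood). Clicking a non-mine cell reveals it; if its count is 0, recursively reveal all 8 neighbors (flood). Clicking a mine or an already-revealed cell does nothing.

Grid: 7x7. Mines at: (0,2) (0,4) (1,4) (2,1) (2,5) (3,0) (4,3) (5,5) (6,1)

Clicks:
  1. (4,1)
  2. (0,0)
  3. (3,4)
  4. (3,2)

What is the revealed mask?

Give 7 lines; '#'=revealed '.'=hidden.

Answer: ##.....
##.....
.......
..#.#..
.#.....
.......
.......

Derivation:
Click 1 (4,1) count=1: revealed 1 new [(4,1)] -> total=1
Click 2 (0,0) count=0: revealed 4 new [(0,0) (0,1) (1,0) (1,1)] -> total=5
Click 3 (3,4) count=2: revealed 1 new [(3,4)] -> total=6
Click 4 (3,2) count=2: revealed 1 new [(3,2)] -> total=7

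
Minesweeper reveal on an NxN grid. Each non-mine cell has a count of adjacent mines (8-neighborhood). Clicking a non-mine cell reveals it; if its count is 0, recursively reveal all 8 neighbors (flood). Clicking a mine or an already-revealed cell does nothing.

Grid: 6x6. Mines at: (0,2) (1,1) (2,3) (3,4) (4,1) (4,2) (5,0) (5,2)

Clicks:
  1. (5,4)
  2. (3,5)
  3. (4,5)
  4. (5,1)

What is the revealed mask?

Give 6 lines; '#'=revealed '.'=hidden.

Click 1 (5,4) count=0: revealed 6 new [(4,3) (4,4) (4,5) (5,3) (5,4) (5,5)] -> total=6
Click 2 (3,5) count=1: revealed 1 new [(3,5)] -> total=7
Click 3 (4,5) count=1: revealed 0 new [(none)] -> total=7
Click 4 (5,1) count=4: revealed 1 new [(5,1)] -> total=8

Answer: ......
......
......
.....#
...###
.#.###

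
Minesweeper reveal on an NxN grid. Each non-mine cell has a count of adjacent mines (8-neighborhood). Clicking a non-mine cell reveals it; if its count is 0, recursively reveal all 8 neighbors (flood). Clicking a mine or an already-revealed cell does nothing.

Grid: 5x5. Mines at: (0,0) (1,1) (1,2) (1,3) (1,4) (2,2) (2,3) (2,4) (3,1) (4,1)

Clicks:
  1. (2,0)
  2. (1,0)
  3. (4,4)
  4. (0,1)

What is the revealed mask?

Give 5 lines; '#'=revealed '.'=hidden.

Click 1 (2,0) count=2: revealed 1 new [(2,0)] -> total=1
Click 2 (1,0) count=2: revealed 1 new [(1,0)] -> total=2
Click 3 (4,4) count=0: revealed 6 new [(3,2) (3,3) (3,4) (4,2) (4,3) (4,4)] -> total=8
Click 4 (0,1) count=3: revealed 1 new [(0,1)] -> total=9

Answer: .#...
#....
#....
..###
..###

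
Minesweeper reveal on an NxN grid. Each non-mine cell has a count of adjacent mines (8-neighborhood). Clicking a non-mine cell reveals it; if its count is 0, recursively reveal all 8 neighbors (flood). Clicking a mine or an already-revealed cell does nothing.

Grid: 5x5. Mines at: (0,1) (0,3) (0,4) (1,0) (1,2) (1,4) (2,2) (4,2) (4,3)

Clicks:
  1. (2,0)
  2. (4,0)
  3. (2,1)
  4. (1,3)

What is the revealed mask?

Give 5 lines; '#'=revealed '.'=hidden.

Click 1 (2,0) count=1: revealed 1 new [(2,0)] -> total=1
Click 2 (4,0) count=0: revealed 5 new [(2,1) (3,0) (3,1) (4,0) (4,1)] -> total=6
Click 3 (2,1) count=3: revealed 0 new [(none)] -> total=6
Click 4 (1,3) count=5: revealed 1 new [(1,3)] -> total=7

Answer: .....
...#.
##...
##...
##...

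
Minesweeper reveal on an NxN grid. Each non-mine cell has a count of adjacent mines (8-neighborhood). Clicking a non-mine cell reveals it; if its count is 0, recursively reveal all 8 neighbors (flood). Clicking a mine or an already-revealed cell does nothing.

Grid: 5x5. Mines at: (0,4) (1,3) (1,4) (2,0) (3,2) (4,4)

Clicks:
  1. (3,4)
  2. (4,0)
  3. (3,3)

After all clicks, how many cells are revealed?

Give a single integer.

Answer: 6

Derivation:
Click 1 (3,4) count=1: revealed 1 new [(3,4)] -> total=1
Click 2 (4,0) count=0: revealed 4 new [(3,0) (3,1) (4,0) (4,1)] -> total=5
Click 3 (3,3) count=2: revealed 1 new [(3,3)] -> total=6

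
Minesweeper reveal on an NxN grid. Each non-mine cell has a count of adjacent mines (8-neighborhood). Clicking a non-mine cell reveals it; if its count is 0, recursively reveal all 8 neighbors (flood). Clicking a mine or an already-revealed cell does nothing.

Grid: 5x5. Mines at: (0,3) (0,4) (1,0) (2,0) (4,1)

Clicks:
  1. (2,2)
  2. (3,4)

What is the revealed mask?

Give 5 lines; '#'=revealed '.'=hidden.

Click 1 (2,2) count=0: revealed 15 new [(1,1) (1,2) (1,3) (1,4) (2,1) (2,2) (2,3) (2,4) (3,1) (3,2) (3,3) (3,4) (4,2) (4,3) (4,4)] -> total=15
Click 2 (3,4) count=0: revealed 0 new [(none)] -> total=15

Answer: .....
.####
.####
.####
..###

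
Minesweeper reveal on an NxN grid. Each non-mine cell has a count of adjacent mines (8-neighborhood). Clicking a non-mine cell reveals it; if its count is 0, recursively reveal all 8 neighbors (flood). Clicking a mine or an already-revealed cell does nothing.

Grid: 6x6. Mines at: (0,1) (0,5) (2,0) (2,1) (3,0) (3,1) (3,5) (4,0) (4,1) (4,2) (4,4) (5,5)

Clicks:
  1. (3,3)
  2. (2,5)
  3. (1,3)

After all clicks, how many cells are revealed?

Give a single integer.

Answer: 13

Derivation:
Click 1 (3,3) count=2: revealed 1 new [(3,3)] -> total=1
Click 2 (2,5) count=1: revealed 1 new [(2,5)] -> total=2
Click 3 (1,3) count=0: revealed 11 new [(0,2) (0,3) (0,4) (1,2) (1,3) (1,4) (2,2) (2,3) (2,4) (3,2) (3,4)] -> total=13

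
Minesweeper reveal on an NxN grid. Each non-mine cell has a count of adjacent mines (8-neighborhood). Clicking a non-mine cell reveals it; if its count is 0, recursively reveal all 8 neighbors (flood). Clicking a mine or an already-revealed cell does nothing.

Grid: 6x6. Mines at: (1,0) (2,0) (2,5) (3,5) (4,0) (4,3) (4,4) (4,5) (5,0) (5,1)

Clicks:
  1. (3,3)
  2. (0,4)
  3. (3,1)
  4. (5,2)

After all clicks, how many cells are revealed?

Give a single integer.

Answer: 19

Derivation:
Click 1 (3,3) count=2: revealed 1 new [(3,3)] -> total=1
Click 2 (0,4) count=0: revealed 17 new [(0,1) (0,2) (0,3) (0,4) (0,5) (1,1) (1,2) (1,3) (1,4) (1,5) (2,1) (2,2) (2,3) (2,4) (3,1) (3,2) (3,4)] -> total=18
Click 3 (3,1) count=2: revealed 0 new [(none)] -> total=18
Click 4 (5,2) count=2: revealed 1 new [(5,2)] -> total=19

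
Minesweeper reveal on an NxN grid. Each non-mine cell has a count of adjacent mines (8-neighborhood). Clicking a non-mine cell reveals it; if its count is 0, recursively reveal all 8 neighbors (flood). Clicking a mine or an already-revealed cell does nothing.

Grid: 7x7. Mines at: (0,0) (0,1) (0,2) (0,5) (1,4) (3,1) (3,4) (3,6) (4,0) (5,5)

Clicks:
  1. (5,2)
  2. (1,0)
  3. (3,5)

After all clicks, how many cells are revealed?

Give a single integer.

Click 1 (5,2) count=0: revealed 14 new [(4,1) (4,2) (4,3) (4,4) (5,0) (5,1) (5,2) (5,3) (5,4) (6,0) (6,1) (6,2) (6,3) (6,4)] -> total=14
Click 2 (1,0) count=2: revealed 1 new [(1,0)] -> total=15
Click 3 (3,5) count=2: revealed 1 new [(3,5)] -> total=16

Answer: 16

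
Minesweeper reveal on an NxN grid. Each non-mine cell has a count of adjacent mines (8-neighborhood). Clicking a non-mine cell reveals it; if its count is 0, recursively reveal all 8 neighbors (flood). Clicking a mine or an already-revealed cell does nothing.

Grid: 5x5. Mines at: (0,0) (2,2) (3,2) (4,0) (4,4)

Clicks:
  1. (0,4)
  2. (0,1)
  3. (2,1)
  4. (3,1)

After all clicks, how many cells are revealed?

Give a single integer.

Answer: 14

Derivation:
Click 1 (0,4) count=0: revealed 12 new [(0,1) (0,2) (0,3) (0,4) (1,1) (1,2) (1,3) (1,4) (2,3) (2,4) (3,3) (3,4)] -> total=12
Click 2 (0,1) count=1: revealed 0 new [(none)] -> total=12
Click 3 (2,1) count=2: revealed 1 new [(2,1)] -> total=13
Click 4 (3,1) count=3: revealed 1 new [(3,1)] -> total=14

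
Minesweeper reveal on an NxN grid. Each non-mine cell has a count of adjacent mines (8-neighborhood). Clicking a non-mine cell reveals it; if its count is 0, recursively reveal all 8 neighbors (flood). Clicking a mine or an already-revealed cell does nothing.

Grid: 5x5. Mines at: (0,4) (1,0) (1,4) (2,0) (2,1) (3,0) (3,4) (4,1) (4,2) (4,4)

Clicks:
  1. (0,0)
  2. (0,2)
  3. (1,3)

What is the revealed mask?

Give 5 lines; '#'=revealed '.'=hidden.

Answer: ####.
.###.
.....
.....
.....

Derivation:
Click 1 (0,0) count=1: revealed 1 new [(0,0)] -> total=1
Click 2 (0,2) count=0: revealed 6 new [(0,1) (0,2) (0,3) (1,1) (1,2) (1,3)] -> total=7
Click 3 (1,3) count=2: revealed 0 new [(none)] -> total=7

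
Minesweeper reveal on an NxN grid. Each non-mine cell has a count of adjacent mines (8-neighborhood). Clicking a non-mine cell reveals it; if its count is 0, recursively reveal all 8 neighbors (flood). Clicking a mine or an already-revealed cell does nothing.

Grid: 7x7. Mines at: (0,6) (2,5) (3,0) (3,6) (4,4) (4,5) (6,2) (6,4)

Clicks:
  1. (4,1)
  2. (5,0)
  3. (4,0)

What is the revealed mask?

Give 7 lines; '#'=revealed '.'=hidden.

Answer: .......
.......
.......
.......
##.....
##.....
##.....

Derivation:
Click 1 (4,1) count=1: revealed 1 new [(4,1)] -> total=1
Click 2 (5,0) count=0: revealed 5 new [(4,0) (5,0) (5,1) (6,0) (6,1)] -> total=6
Click 3 (4,0) count=1: revealed 0 new [(none)] -> total=6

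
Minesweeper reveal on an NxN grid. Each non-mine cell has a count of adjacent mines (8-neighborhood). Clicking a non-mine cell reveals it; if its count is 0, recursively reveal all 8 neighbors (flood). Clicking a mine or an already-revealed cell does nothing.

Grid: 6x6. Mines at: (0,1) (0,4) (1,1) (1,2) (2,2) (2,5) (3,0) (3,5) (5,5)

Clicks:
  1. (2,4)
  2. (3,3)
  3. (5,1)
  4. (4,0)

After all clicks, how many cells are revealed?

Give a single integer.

Answer: 15

Derivation:
Click 1 (2,4) count=2: revealed 1 new [(2,4)] -> total=1
Click 2 (3,3) count=1: revealed 1 new [(3,3)] -> total=2
Click 3 (5,1) count=0: revealed 13 new [(3,1) (3,2) (3,4) (4,0) (4,1) (4,2) (4,3) (4,4) (5,0) (5,1) (5,2) (5,3) (5,4)] -> total=15
Click 4 (4,0) count=1: revealed 0 new [(none)] -> total=15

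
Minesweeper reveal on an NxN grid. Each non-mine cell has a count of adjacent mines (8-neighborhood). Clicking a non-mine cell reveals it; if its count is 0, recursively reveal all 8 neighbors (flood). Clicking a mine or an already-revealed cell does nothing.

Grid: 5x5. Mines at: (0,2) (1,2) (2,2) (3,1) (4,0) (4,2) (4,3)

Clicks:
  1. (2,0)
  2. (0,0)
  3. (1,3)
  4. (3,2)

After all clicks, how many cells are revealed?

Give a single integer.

Click 1 (2,0) count=1: revealed 1 new [(2,0)] -> total=1
Click 2 (0,0) count=0: revealed 5 new [(0,0) (0,1) (1,0) (1,1) (2,1)] -> total=6
Click 3 (1,3) count=3: revealed 1 new [(1,3)] -> total=7
Click 4 (3,2) count=4: revealed 1 new [(3,2)] -> total=8

Answer: 8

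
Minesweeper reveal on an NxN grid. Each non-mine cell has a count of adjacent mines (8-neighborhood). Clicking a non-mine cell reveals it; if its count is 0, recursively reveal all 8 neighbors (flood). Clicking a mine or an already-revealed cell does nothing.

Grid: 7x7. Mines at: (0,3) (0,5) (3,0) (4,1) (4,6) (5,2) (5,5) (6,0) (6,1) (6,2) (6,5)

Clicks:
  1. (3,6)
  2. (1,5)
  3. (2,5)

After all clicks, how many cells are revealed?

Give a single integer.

Answer: 27

Derivation:
Click 1 (3,6) count=1: revealed 1 new [(3,6)] -> total=1
Click 2 (1,5) count=1: revealed 1 new [(1,5)] -> total=2
Click 3 (2,5) count=0: revealed 25 new [(0,0) (0,1) (0,2) (1,0) (1,1) (1,2) (1,3) (1,4) (1,6) (2,0) (2,1) (2,2) (2,3) (2,4) (2,5) (2,6) (3,1) (3,2) (3,3) (3,4) (3,5) (4,2) (4,3) (4,4) (4,5)] -> total=27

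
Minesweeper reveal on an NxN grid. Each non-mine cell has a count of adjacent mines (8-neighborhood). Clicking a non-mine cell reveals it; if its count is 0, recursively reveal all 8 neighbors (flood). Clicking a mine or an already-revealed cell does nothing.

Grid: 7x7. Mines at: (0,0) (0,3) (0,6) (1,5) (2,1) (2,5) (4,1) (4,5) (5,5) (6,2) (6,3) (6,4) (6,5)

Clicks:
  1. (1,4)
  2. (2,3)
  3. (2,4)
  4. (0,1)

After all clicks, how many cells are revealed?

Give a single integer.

Answer: 16

Derivation:
Click 1 (1,4) count=3: revealed 1 new [(1,4)] -> total=1
Click 2 (2,3) count=0: revealed 14 new [(1,2) (1,3) (2,2) (2,3) (2,4) (3,2) (3,3) (3,4) (4,2) (4,3) (4,4) (5,2) (5,3) (5,4)] -> total=15
Click 3 (2,4) count=2: revealed 0 new [(none)] -> total=15
Click 4 (0,1) count=1: revealed 1 new [(0,1)] -> total=16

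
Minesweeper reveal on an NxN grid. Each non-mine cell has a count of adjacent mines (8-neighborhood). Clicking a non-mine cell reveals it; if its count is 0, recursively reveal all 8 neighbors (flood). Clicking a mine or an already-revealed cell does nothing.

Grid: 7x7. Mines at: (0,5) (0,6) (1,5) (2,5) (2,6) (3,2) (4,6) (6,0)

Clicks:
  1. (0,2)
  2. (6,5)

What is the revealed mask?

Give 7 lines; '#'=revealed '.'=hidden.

Answer: #####..
#####..
#####..
##.###.
######.
#######
.######

Derivation:
Click 1 (0,2) count=0: revealed 21 new [(0,0) (0,1) (0,2) (0,3) (0,4) (1,0) (1,1) (1,2) (1,3) (1,4) (2,0) (2,1) (2,2) (2,3) (2,4) (3,0) (3,1) (4,0) (4,1) (5,0) (5,1)] -> total=21
Click 2 (6,5) count=0: revealed 18 new [(3,3) (3,4) (3,5) (4,2) (4,3) (4,4) (4,5) (5,2) (5,3) (5,4) (5,5) (5,6) (6,1) (6,2) (6,3) (6,4) (6,5) (6,6)] -> total=39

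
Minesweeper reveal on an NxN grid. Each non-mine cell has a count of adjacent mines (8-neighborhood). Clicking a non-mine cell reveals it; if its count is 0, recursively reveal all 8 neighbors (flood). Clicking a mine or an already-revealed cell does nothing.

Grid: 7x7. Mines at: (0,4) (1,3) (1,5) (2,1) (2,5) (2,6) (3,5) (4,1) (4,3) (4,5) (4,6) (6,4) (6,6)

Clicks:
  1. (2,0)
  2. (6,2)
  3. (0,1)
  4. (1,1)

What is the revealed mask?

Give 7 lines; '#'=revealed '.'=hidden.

Answer: ###....
###....
#......
.......
.......
####...
####...

Derivation:
Click 1 (2,0) count=1: revealed 1 new [(2,0)] -> total=1
Click 2 (6,2) count=0: revealed 8 new [(5,0) (5,1) (5,2) (5,3) (6,0) (6,1) (6,2) (6,3)] -> total=9
Click 3 (0,1) count=0: revealed 6 new [(0,0) (0,1) (0,2) (1,0) (1,1) (1,2)] -> total=15
Click 4 (1,1) count=1: revealed 0 new [(none)] -> total=15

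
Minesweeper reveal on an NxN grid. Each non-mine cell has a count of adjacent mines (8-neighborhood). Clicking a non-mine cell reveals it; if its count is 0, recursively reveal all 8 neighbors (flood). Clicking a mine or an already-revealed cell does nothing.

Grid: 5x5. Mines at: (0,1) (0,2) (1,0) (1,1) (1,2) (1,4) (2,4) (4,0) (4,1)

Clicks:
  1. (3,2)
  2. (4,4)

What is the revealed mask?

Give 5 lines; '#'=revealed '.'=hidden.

Answer: .....
.....
.....
..###
..###

Derivation:
Click 1 (3,2) count=1: revealed 1 new [(3,2)] -> total=1
Click 2 (4,4) count=0: revealed 5 new [(3,3) (3,4) (4,2) (4,3) (4,4)] -> total=6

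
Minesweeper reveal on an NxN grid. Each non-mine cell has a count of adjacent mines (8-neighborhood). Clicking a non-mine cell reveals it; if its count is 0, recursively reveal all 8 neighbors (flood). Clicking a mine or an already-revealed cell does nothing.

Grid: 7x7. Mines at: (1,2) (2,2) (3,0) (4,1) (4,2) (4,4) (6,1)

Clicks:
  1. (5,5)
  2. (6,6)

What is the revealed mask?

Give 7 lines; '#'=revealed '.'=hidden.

Click 1 (5,5) count=1: revealed 1 new [(5,5)] -> total=1
Click 2 (6,6) count=0: revealed 27 new [(0,3) (0,4) (0,5) (0,6) (1,3) (1,4) (1,5) (1,6) (2,3) (2,4) (2,5) (2,6) (3,3) (3,4) (3,5) (3,6) (4,5) (4,6) (5,2) (5,3) (5,4) (5,6) (6,2) (6,3) (6,4) (6,5) (6,6)] -> total=28

Answer: ...####
...####
...####
...####
.....##
..#####
..#####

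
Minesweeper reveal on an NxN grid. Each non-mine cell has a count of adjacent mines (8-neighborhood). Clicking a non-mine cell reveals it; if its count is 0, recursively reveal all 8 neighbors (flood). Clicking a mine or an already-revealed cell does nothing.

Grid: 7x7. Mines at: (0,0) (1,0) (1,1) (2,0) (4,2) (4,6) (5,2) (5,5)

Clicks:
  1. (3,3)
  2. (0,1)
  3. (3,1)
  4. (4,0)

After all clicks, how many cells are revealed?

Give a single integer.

Answer: 10

Derivation:
Click 1 (3,3) count=1: revealed 1 new [(3,3)] -> total=1
Click 2 (0,1) count=3: revealed 1 new [(0,1)] -> total=2
Click 3 (3,1) count=2: revealed 1 new [(3,1)] -> total=3
Click 4 (4,0) count=0: revealed 7 new [(3,0) (4,0) (4,1) (5,0) (5,1) (6,0) (6,1)] -> total=10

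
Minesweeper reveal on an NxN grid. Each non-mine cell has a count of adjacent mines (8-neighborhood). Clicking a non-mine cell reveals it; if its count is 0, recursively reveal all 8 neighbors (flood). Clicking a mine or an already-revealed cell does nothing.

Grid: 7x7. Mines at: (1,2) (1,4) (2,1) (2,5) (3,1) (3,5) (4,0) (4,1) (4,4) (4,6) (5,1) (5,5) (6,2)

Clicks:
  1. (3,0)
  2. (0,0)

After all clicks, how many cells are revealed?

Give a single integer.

Click 1 (3,0) count=4: revealed 1 new [(3,0)] -> total=1
Click 2 (0,0) count=0: revealed 4 new [(0,0) (0,1) (1,0) (1,1)] -> total=5

Answer: 5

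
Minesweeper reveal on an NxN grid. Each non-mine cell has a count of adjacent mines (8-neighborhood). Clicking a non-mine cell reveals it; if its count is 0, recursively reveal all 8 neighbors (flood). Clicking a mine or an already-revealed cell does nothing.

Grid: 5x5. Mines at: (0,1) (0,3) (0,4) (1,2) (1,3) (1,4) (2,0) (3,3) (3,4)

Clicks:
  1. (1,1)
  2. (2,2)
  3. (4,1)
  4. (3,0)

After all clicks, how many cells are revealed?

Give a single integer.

Answer: 8

Derivation:
Click 1 (1,1) count=3: revealed 1 new [(1,1)] -> total=1
Click 2 (2,2) count=3: revealed 1 new [(2,2)] -> total=2
Click 3 (4,1) count=0: revealed 6 new [(3,0) (3,1) (3,2) (4,0) (4,1) (4,2)] -> total=8
Click 4 (3,0) count=1: revealed 0 new [(none)] -> total=8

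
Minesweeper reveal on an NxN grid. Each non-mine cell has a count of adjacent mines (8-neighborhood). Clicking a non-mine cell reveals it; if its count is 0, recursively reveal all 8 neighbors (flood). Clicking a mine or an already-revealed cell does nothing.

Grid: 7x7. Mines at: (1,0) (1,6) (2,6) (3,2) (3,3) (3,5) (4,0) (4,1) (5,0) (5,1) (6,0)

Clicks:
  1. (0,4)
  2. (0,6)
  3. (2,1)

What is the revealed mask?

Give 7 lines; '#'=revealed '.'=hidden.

Answer: .######
.#####.
.#####.
.......
.......
.......
.......

Derivation:
Click 1 (0,4) count=0: revealed 15 new [(0,1) (0,2) (0,3) (0,4) (0,5) (1,1) (1,2) (1,3) (1,4) (1,5) (2,1) (2,2) (2,3) (2,4) (2,5)] -> total=15
Click 2 (0,6) count=1: revealed 1 new [(0,6)] -> total=16
Click 3 (2,1) count=2: revealed 0 new [(none)] -> total=16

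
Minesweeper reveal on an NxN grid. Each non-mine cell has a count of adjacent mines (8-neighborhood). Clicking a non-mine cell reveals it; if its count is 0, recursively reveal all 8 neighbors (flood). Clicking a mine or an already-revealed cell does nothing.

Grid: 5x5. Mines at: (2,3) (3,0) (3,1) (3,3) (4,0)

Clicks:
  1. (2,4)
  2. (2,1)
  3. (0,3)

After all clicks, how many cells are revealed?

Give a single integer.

Click 1 (2,4) count=2: revealed 1 new [(2,4)] -> total=1
Click 2 (2,1) count=2: revealed 1 new [(2,1)] -> total=2
Click 3 (0,3) count=0: revealed 12 new [(0,0) (0,1) (0,2) (0,3) (0,4) (1,0) (1,1) (1,2) (1,3) (1,4) (2,0) (2,2)] -> total=14

Answer: 14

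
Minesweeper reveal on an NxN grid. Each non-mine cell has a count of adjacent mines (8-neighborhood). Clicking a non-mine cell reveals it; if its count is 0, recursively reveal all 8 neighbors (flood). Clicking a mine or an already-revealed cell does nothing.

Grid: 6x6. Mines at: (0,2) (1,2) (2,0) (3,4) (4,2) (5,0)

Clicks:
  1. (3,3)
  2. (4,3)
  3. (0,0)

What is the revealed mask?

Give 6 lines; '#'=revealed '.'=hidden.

Answer: ##....
##....
......
...#..
...#..
......

Derivation:
Click 1 (3,3) count=2: revealed 1 new [(3,3)] -> total=1
Click 2 (4,3) count=2: revealed 1 new [(4,3)] -> total=2
Click 3 (0,0) count=0: revealed 4 new [(0,0) (0,1) (1,0) (1,1)] -> total=6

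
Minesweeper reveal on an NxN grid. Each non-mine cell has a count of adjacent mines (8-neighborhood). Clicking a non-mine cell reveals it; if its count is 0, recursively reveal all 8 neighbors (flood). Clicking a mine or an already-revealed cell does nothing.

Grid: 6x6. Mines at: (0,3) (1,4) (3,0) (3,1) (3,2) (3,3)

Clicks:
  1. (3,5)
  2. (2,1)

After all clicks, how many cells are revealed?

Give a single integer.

Click 1 (3,5) count=0: revealed 16 new [(2,4) (2,5) (3,4) (3,5) (4,0) (4,1) (4,2) (4,3) (4,4) (4,5) (5,0) (5,1) (5,2) (5,3) (5,4) (5,5)] -> total=16
Click 2 (2,1) count=3: revealed 1 new [(2,1)] -> total=17

Answer: 17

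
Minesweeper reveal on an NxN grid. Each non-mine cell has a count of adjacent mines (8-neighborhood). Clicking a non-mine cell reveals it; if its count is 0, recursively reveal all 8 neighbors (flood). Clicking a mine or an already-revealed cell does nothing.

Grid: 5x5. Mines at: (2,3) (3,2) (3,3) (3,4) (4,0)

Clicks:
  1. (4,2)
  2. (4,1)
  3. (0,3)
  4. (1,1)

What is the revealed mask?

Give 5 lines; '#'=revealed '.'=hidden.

Click 1 (4,2) count=2: revealed 1 new [(4,2)] -> total=1
Click 2 (4,1) count=2: revealed 1 new [(4,1)] -> total=2
Click 3 (0,3) count=0: revealed 15 new [(0,0) (0,1) (0,2) (0,3) (0,4) (1,0) (1,1) (1,2) (1,3) (1,4) (2,0) (2,1) (2,2) (3,0) (3,1)] -> total=17
Click 4 (1,1) count=0: revealed 0 new [(none)] -> total=17

Answer: #####
#####
###..
##...
.##..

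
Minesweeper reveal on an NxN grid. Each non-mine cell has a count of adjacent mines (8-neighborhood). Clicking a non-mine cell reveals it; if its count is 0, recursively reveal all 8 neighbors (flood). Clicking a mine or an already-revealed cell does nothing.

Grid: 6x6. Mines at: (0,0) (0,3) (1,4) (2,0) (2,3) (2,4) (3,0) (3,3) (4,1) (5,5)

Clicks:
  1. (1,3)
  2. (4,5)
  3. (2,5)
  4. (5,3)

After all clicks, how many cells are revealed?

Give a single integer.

Click 1 (1,3) count=4: revealed 1 new [(1,3)] -> total=1
Click 2 (4,5) count=1: revealed 1 new [(4,5)] -> total=2
Click 3 (2,5) count=2: revealed 1 new [(2,5)] -> total=3
Click 4 (5,3) count=0: revealed 6 new [(4,2) (4,3) (4,4) (5,2) (5,3) (5,4)] -> total=9

Answer: 9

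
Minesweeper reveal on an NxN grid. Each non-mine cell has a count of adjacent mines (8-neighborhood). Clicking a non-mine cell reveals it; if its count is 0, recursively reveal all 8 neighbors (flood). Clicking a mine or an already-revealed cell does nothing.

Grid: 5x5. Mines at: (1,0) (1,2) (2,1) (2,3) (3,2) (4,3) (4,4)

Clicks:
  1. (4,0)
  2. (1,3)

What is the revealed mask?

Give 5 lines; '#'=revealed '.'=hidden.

Click 1 (4,0) count=0: revealed 4 new [(3,0) (3,1) (4,0) (4,1)] -> total=4
Click 2 (1,3) count=2: revealed 1 new [(1,3)] -> total=5

Answer: .....
...#.
.....
##...
##...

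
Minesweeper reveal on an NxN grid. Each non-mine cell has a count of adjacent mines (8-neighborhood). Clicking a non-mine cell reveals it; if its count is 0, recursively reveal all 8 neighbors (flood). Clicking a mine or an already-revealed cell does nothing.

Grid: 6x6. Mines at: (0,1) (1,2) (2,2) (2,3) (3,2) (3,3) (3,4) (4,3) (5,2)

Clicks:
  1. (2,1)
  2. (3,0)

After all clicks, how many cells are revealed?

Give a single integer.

Click 1 (2,1) count=3: revealed 1 new [(2,1)] -> total=1
Click 2 (3,0) count=0: revealed 9 new [(1,0) (1,1) (2,0) (3,0) (3,1) (4,0) (4,1) (5,0) (5,1)] -> total=10

Answer: 10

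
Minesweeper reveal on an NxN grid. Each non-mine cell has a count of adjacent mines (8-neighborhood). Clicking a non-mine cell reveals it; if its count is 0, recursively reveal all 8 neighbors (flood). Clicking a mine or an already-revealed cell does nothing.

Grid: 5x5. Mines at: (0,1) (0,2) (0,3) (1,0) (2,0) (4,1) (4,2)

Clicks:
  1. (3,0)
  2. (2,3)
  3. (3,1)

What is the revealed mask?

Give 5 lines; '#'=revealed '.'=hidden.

Answer: .....
.####
.####
#####
...##

Derivation:
Click 1 (3,0) count=2: revealed 1 new [(3,0)] -> total=1
Click 2 (2,3) count=0: revealed 14 new [(1,1) (1,2) (1,3) (1,4) (2,1) (2,2) (2,3) (2,4) (3,1) (3,2) (3,3) (3,4) (4,3) (4,4)] -> total=15
Click 3 (3,1) count=3: revealed 0 new [(none)] -> total=15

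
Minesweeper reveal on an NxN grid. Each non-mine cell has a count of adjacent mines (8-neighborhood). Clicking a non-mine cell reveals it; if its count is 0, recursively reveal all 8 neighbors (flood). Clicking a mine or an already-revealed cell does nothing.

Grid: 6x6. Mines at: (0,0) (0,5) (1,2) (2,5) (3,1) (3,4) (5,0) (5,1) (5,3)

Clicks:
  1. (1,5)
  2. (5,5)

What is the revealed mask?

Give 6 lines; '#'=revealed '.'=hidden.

Answer: ......
.....#
......
......
....##
....##

Derivation:
Click 1 (1,5) count=2: revealed 1 new [(1,5)] -> total=1
Click 2 (5,5) count=0: revealed 4 new [(4,4) (4,5) (5,4) (5,5)] -> total=5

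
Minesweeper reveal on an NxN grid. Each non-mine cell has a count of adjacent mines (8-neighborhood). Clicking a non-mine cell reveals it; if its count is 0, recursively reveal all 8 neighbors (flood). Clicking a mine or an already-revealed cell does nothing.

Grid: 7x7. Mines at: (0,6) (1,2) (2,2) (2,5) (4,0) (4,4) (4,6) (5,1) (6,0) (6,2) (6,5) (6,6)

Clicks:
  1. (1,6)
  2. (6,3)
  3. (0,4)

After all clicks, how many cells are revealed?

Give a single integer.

Answer: 8

Derivation:
Click 1 (1,6) count=2: revealed 1 new [(1,6)] -> total=1
Click 2 (6,3) count=1: revealed 1 new [(6,3)] -> total=2
Click 3 (0,4) count=0: revealed 6 new [(0,3) (0,4) (0,5) (1,3) (1,4) (1,5)] -> total=8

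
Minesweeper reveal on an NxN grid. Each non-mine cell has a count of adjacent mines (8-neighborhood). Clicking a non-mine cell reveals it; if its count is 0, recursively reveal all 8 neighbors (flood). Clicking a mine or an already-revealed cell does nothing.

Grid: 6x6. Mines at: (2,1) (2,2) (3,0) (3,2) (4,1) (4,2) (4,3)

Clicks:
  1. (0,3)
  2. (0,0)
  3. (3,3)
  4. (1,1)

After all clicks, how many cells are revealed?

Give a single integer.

Click 1 (0,3) count=0: revealed 22 new [(0,0) (0,1) (0,2) (0,3) (0,4) (0,5) (1,0) (1,1) (1,2) (1,3) (1,4) (1,5) (2,3) (2,4) (2,5) (3,3) (3,4) (3,5) (4,4) (4,5) (5,4) (5,5)] -> total=22
Click 2 (0,0) count=0: revealed 0 new [(none)] -> total=22
Click 3 (3,3) count=4: revealed 0 new [(none)] -> total=22
Click 4 (1,1) count=2: revealed 0 new [(none)] -> total=22

Answer: 22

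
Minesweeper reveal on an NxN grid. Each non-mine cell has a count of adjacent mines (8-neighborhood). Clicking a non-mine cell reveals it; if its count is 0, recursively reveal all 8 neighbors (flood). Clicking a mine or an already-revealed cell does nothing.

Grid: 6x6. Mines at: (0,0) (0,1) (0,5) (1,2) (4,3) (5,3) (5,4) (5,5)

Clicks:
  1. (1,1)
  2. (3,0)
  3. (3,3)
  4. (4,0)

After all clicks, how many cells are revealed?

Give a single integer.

Click 1 (1,1) count=3: revealed 1 new [(1,1)] -> total=1
Click 2 (3,0) count=0: revealed 13 new [(1,0) (2,0) (2,1) (2,2) (3,0) (3,1) (3,2) (4,0) (4,1) (4,2) (5,0) (5,1) (5,2)] -> total=14
Click 3 (3,3) count=1: revealed 1 new [(3,3)] -> total=15
Click 4 (4,0) count=0: revealed 0 new [(none)] -> total=15

Answer: 15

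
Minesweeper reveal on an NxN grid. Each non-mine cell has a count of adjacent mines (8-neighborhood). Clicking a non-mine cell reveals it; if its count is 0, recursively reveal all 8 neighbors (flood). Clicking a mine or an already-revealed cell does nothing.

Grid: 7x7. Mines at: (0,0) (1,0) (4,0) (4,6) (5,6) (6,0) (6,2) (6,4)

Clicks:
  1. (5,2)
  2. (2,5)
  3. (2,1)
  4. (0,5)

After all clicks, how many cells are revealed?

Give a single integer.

Answer: 34

Derivation:
Click 1 (5,2) count=1: revealed 1 new [(5,2)] -> total=1
Click 2 (2,5) count=0: revealed 33 new [(0,1) (0,2) (0,3) (0,4) (0,5) (0,6) (1,1) (1,2) (1,3) (1,4) (1,5) (1,6) (2,1) (2,2) (2,3) (2,4) (2,5) (2,6) (3,1) (3,2) (3,3) (3,4) (3,5) (3,6) (4,1) (4,2) (4,3) (4,4) (4,5) (5,1) (5,3) (5,4) (5,5)] -> total=34
Click 3 (2,1) count=1: revealed 0 new [(none)] -> total=34
Click 4 (0,5) count=0: revealed 0 new [(none)] -> total=34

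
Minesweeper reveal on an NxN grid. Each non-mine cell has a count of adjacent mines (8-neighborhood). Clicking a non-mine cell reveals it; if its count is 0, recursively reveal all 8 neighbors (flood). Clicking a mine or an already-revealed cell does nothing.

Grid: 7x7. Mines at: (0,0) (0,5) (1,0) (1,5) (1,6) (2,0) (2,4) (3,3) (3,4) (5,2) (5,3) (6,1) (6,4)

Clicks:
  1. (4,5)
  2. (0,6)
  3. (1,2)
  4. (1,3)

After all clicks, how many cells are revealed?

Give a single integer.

Answer: 13

Derivation:
Click 1 (4,5) count=1: revealed 1 new [(4,5)] -> total=1
Click 2 (0,6) count=3: revealed 1 new [(0,6)] -> total=2
Click 3 (1,2) count=0: revealed 11 new [(0,1) (0,2) (0,3) (0,4) (1,1) (1,2) (1,3) (1,4) (2,1) (2,2) (2,3)] -> total=13
Click 4 (1,3) count=1: revealed 0 new [(none)] -> total=13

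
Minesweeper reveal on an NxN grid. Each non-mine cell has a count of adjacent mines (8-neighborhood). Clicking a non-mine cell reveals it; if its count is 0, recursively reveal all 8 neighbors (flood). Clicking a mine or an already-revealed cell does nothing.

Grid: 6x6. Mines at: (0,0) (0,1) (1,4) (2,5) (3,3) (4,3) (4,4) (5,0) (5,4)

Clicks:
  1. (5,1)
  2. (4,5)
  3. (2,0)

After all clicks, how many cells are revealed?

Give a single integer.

Answer: 14

Derivation:
Click 1 (5,1) count=1: revealed 1 new [(5,1)] -> total=1
Click 2 (4,5) count=2: revealed 1 new [(4,5)] -> total=2
Click 3 (2,0) count=0: revealed 12 new [(1,0) (1,1) (1,2) (2,0) (2,1) (2,2) (3,0) (3,1) (3,2) (4,0) (4,1) (4,2)] -> total=14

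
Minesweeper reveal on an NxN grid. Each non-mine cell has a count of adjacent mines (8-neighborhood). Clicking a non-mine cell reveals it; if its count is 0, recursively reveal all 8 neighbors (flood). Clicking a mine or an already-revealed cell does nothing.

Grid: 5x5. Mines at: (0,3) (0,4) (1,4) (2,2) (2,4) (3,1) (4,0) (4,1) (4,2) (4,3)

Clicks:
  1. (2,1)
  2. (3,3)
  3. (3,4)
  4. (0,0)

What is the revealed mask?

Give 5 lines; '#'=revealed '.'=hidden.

Click 1 (2,1) count=2: revealed 1 new [(2,1)] -> total=1
Click 2 (3,3) count=4: revealed 1 new [(3,3)] -> total=2
Click 3 (3,4) count=2: revealed 1 new [(3,4)] -> total=3
Click 4 (0,0) count=0: revealed 7 new [(0,0) (0,1) (0,2) (1,0) (1,1) (1,2) (2,0)] -> total=10

Answer: ###..
###..
##...
...##
.....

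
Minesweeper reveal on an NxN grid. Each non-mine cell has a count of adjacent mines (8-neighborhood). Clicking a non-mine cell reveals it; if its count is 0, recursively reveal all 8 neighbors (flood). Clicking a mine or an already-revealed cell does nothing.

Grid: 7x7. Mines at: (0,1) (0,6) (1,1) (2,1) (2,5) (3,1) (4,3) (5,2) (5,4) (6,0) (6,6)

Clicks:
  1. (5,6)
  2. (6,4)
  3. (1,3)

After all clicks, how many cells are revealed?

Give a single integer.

Answer: 16

Derivation:
Click 1 (5,6) count=1: revealed 1 new [(5,6)] -> total=1
Click 2 (6,4) count=1: revealed 1 new [(6,4)] -> total=2
Click 3 (1,3) count=0: revealed 14 new [(0,2) (0,3) (0,4) (0,5) (1,2) (1,3) (1,4) (1,5) (2,2) (2,3) (2,4) (3,2) (3,3) (3,4)] -> total=16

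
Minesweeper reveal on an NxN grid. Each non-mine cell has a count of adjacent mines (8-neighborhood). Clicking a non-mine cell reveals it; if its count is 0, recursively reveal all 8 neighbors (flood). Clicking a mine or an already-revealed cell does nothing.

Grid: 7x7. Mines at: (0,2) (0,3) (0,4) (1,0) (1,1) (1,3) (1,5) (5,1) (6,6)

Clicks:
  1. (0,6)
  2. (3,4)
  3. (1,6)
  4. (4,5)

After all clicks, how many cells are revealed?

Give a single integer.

Answer: 32

Derivation:
Click 1 (0,6) count=1: revealed 1 new [(0,6)] -> total=1
Click 2 (3,4) count=0: revealed 30 new [(2,0) (2,1) (2,2) (2,3) (2,4) (2,5) (2,6) (3,0) (3,1) (3,2) (3,3) (3,4) (3,5) (3,6) (4,0) (4,1) (4,2) (4,3) (4,4) (4,5) (4,6) (5,2) (5,3) (5,4) (5,5) (5,6) (6,2) (6,3) (6,4) (6,5)] -> total=31
Click 3 (1,6) count=1: revealed 1 new [(1,6)] -> total=32
Click 4 (4,5) count=0: revealed 0 new [(none)] -> total=32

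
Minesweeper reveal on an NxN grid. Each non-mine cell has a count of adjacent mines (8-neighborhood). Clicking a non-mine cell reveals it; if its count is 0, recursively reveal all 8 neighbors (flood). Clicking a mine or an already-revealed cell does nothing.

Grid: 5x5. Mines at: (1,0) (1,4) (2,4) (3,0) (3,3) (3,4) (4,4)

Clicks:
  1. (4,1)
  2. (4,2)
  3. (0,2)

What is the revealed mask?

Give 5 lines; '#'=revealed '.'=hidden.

Click 1 (4,1) count=1: revealed 1 new [(4,1)] -> total=1
Click 2 (4,2) count=1: revealed 1 new [(4,2)] -> total=2
Click 3 (0,2) count=0: revealed 9 new [(0,1) (0,2) (0,3) (1,1) (1,2) (1,3) (2,1) (2,2) (2,3)] -> total=11

Answer: .###.
.###.
.###.
.....
.##..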